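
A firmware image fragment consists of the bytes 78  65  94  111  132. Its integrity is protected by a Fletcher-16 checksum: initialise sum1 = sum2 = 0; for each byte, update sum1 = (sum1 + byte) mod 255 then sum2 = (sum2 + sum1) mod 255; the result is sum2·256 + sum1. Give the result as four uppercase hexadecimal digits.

0BE1

Running sums (mod 255):
  after byte 0 (78): sum1=78, sum2=78
  after byte 1 (65): sum1=143, sum2=221
  after byte 2 (94): sum1=237, sum2=203
  after byte 3 (111): sum1=93, sum2=41
  after byte 4 (132): sum1=225, sum2=11
Checksum = sum2·256 + sum1 = 11·256 + 225 = 3041 = 0x0BE1.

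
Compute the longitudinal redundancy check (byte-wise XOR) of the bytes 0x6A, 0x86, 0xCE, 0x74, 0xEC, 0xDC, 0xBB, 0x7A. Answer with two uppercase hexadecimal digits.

XOR the bytes together:
  start with 0x6A
  0x6A ⊕ 0x86 = 0xEC
  0xEC ⊕ 0xCE = 0x22
  0x22 ⊕ 0x74 = 0x56
  0x56 ⊕ 0xEC = 0xBA
  0xBA ⊕ 0xDC = 0x66
  0x66 ⊕ 0xBB = 0xDD
  0xDD ⊕ 0x7A = 0xA7

A7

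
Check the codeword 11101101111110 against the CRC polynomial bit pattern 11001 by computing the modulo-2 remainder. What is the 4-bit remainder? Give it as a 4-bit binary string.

Modulo-2 division of 11101101111110 by 11001:
  pos 0: 11101 XOR 11001 = 00100
  pos 2: 10010 XOR 11001 = 01011
  pos 3: 10111 XOR 11001 = 01110
  pos 4: 11101 XOR 11001 = 00100
  pos 6: 10011 XOR 11001 = 01010
  pos 7: 10101 XOR 11001 = 01100
  pos 8: 11001 XOR 11001 = 00000
Remainder = 0000 (zero — the frame passes the CRC check).

0000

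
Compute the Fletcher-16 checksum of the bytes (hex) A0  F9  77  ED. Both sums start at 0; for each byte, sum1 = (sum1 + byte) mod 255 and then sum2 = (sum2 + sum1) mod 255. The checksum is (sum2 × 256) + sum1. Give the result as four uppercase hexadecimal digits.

Running sums (mod 255):
  after byte 0 (A0): sum1=160, sum2=160
  after byte 1 (F9): sum1=154, sum2=59
  after byte 2 (77): sum1=18, sum2=77
  after byte 3 (ED): sum1=0, sum2=77
Checksum = sum2·256 + sum1 = 77·256 + 0 = 19712 = 0x4D00.

4D00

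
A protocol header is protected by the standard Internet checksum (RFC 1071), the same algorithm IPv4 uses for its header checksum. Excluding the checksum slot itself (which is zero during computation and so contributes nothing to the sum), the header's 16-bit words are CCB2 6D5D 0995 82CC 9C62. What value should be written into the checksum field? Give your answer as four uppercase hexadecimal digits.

One's-complement addition (fold any carry out of bit 15 back into bit 0):
  0xCCB2 + 0x6D5D = 0x13A0F → wrap carry → 0x3A10
  0x3A10 + 0x0995 = 0x043A5
  0x43A5 + 0x82CC = 0x0C671
  0xC671 + 0x9C62 = 0x162D3 → wrap carry → 0x62D4
One's-complement sum = 0x62D4.
Checksum = ~0x62D4 & 0xFFFF = 0x9D2B.

9D2B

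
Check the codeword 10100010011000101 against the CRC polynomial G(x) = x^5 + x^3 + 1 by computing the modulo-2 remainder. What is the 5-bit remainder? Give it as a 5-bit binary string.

Modulo-2 division of 10100010011000101 by 101001:
  pos 0: 101000 XOR 101001 = 000001
  pos 5: 110011 XOR 101001 = 011010
  pos 6: 110100 XOR 101001 = 011101
  pos 7: 111010 XOR 101001 = 010011
  pos 8: 100110 XOR 101001 = 001111
  pos 10: 111110 XOR 101001 = 010111
  pos 11: 101111 XOR 101001 = 000110
Remainder = 00110 (nonzero — an error is detected).

00110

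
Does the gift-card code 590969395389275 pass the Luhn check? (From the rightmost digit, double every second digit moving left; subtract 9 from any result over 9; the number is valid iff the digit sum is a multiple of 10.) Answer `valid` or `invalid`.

From the right, keep odd positions and double even positions (subtract 9 from any doubled value over 9):
  doubled (positions 2,4,...): 5 9 6 9 9 9 9 → sum 56
  kept (positions 1,3,...): 5 2 8 5 3 6 0 5 → sum 34
Total = 90.
90 mod 10 = 0, so the number is valid.

valid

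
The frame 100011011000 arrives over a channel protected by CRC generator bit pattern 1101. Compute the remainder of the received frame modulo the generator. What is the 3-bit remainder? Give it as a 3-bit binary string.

010

Modulo-2 division of 100011011000 by 1101:
  pos 0: 1000 XOR 1101 = 0101
  pos 1: 1011 XOR 1101 = 0110
  pos 2: 1101 XOR 1101 = 0000
  pos 7: 1100 XOR 1101 = 0001
Remainder = 010 (nonzero — an error is detected).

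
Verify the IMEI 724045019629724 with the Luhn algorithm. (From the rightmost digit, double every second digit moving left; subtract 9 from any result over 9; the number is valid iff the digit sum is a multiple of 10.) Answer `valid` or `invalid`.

valid

From the right, keep odd positions and double even positions (subtract 9 from any doubled value over 9):
  doubled (positions 2,4,...): 4 9 3 2 1 0 4 → sum 23
  kept (positions 1,3,...): 4 7 2 9 0 4 4 7 → sum 37
Total = 60.
60 mod 10 = 0, so the number is valid.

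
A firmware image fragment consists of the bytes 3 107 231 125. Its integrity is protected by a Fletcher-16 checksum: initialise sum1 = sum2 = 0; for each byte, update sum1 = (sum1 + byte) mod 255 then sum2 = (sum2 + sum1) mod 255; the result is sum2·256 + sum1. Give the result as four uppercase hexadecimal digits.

Running sums (mod 255):
  after byte 0 (3): sum1=3, sum2=3
  after byte 1 (107): sum1=110, sum2=113
  after byte 2 (231): sum1=86, sum2=199
  after byte 3 (125): sum1=211, sum2=155
Checksum = sum2·256 + sum1 = 155·256 + 211 = 39891 = 0x9BD3.

9BD3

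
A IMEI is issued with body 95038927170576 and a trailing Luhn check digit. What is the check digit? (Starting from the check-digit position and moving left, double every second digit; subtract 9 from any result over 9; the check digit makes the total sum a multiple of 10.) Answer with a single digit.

3

Partial digits right→left: 6 7 5 0 7 1 7 2 9 8 3 0 5 9
Double every second digit counting from the check-digit position (so the 1st, 3rd, 5th, ... of the partial from the right).
  doubled (with −9 where >9): 3 1 5 5 9 6 1 → sum 30
  kept as-is: 7 0 1 2 8 0 9 → sum 27
Total = 30 + 27 = 57.
Check digit = (10 − (57 mod 10)) mod 10 = 3.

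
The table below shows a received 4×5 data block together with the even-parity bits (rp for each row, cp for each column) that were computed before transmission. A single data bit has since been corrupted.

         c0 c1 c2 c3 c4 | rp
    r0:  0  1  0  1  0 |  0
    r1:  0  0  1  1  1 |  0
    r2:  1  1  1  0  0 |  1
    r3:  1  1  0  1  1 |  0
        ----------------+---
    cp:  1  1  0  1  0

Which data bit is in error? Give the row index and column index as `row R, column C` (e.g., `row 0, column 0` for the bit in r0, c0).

Recompute each row's even parity and compare to rp:
  r0: data parity 0, sent rp 0 → ok
  r1: data parity 1, sent rp 0 → mismatch
  r2: data parity 1, sent rp 1 → ok
  r3: data parity 0, sent rp 0 → ok
Recompute each column's even parity and compare to cp:
  c0: data parity 0, sent cp 1 → mismatch
  c1: data parity 1, sent cp 1 → ok
  c2: data parity 0, sent cp 0 → ok
  c3: data parity 1, sent cp 1 → ok
  c4: data parity 0, sent cp 0 → ok
Exactly one row (r1) and one column (c0) fail → the flipped bit is at their intersection.

row 1, column 0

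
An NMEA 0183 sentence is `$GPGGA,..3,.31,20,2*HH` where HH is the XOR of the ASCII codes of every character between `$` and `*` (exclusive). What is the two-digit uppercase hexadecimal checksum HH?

XOR the ASCII codes of the payload characters:
  'G' = 0x47 → acc = 0x47
  'P' = 0x50 → acc = 0x17
  'G' = 0x47 → acc = 0x50
  'G' = 0x47 → acc = 0x17
  'A' = 0x41 → acc = 0x56
  ',' = 0x2C → acc = 0x7A
  '.' = 0x2E → acc = 0x54
  '.' = 0x2E → acc = 0x7A
  '3' = 0x33 → acc = 0x49
  ',' = 0x2C → acc = 0x65
  '.' = 0x2E → acc = 0x4B
  '3' = 0x33 → acc = 0x78
  '1' = 0x31 → acc = 0x49
  ',' = 0x2C → acc = 0x65
  '2' = 0x32 → acc = 0x57
  '0' = 0x30 → acc = 0x67
  ',' = 0x2C → acc = 0x4B
  '2' = 0x32 → acc = 0x79
Checksum = 0x79.

79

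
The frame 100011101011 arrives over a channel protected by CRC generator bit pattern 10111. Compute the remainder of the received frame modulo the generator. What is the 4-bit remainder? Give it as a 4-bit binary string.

1000

Modulo-2 division of 100011101011 by 10111:
  pos 0: 10001 XOR 10111 = 00110
  pos 2: 11011 XOR 10111 = 01100
  pos 3: 11000 XOR 10111 = 01111
  pos 4: 11111 XOR 10111 = 01000
  pos 5: 10000 XOR 10111 = 00111
  pos 7: 11111 XOR 10111 = 01000
Remainder = 1000 (nonzero — an error is detected).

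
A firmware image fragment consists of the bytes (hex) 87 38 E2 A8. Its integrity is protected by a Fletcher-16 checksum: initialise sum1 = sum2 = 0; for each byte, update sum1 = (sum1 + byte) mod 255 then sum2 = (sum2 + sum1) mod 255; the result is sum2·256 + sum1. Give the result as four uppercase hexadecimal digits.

354B

Running sums (mod 255):
  after byte 0 (87): sum1=135, sum2=135
  after byte 1 (38): sum1=191, sum2=71
  after byte 2 (E2): sum1=162, sum2=233
  after byte 3 (A8): sum1=75, sum2=53
Checksum = sum2·256 + sum1 = 53·256 + 75 = 13643 = 0x354B.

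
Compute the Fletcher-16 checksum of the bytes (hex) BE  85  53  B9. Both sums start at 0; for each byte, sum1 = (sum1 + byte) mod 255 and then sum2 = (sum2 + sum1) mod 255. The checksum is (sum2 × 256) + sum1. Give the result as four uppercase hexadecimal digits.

EB51

Running sums (mod 255):
  after byte 0 (BE): sum1=190, sum2=190
  after byte 1 (85): sum1=68, sum2=3
  after byte 2 (53): sum1=151, sum2=154
  after byte 3 (B9): sum1=81, sum2=235
Checksum = sum2·256 + sum1 = 235·256 + 81 = 60241 = 0xEB51.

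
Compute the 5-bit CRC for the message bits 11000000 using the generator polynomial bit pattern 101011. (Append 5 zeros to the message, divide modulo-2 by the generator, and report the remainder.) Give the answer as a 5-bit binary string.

10111

Append 5 zeros: 1100000000000. Divide by 101011 (XOR where the leading bit is 1):
  pos 0: 110000 XOR 101011 = 011011
  pos 1: 110110 XOR 101011 = 011101
  pos 2: 111010 XOR 101011 = 010001
  pos 3: 100010 XOR 101011 = 001001
  pos 5: 100100 XOR 101011 = 001111
  pos 7: 111100 XOR 101011 = 010111
Remainder (last 5 bits) = 10111. This is the CRC / FCS.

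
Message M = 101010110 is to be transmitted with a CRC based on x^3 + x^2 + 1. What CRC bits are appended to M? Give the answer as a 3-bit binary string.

Append 3 zeros: 101010110000. Divide by 1101 (XOR where the leading bit is 1):
  pos 0: 1010 XOR 1101 = 0111
  pos 1: 1111 XOR 1101 = 0010
  pos 3: 1001 XOR 1101 = 0100
  pos 4: 1001 XOR 1101 = 0100
  pos 5: 1000 XOR 1101 = 0101
  pos 6: 1010 XOR 1101 = 0111
  pos 7: 1110 XOR 1101 = 0011
Remainder (last 3 bits) = 110. This is the CRC / FCS.

110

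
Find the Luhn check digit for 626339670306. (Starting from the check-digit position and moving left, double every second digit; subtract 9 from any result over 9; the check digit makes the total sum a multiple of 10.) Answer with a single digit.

6

Partial digits right→left: 6 0 3 0 7 6 9 3 3 6 2 6
Double every second digit counting from the check-digit position (so the 1st, 3rd, 5th, ... of the partial from the right).
  doubled (with −9 where >9): 3 6 5 9 6 4 → sum 33
  kept as-is: 0 0 6 3 6 6 → sum 21
Total = 33 + 21 = 54.
Check digit = (10 − (54 mod 10)) mod 10 = 6.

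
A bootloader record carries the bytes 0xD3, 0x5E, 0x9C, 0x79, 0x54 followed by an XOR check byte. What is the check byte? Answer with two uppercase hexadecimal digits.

3C

XOR the bytes together:
  start with 0xD3
  0xD3 ⊕ 0x5E = 0x8D
  0x8D ⊕ 0x9C = 0x11
  0x11 ⊕ 0x79 = 0x68
  0x68 ⊕ 0x54 = 0x3C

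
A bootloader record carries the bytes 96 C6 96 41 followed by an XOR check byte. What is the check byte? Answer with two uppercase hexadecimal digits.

87

XOR the bytes together:
  start with 0x96
  0x96 ⊕ 0xC6 = 0x50
  0x50 ⊕ 0x96 = 0xC6
  0xC6 ⊕ 0x41 = 0x87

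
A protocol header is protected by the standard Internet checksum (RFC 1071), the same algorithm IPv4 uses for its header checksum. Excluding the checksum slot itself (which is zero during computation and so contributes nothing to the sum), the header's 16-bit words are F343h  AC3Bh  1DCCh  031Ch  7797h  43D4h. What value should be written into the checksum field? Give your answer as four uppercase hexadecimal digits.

One's-complement addition (fold any carry out of bit 15 back into bit 0):
  0xF343 + 0xAC3B = 0x19F7E → wrap carry → 0x9F7F
  0x9F7F + 0x1DCC = 0x0BD4B
  0xBD4B + 0x031C = 0x0C067
  0xC067 + 0x7797 = 0x137FE → wrap carry → 0x37FF
  0x37FF + 0x43D4 = 0x07BD3
One's-complement sum = 0x7BD3.
Checksum = ~0x7BD3 & 0xFFFF = 0x842C.

842C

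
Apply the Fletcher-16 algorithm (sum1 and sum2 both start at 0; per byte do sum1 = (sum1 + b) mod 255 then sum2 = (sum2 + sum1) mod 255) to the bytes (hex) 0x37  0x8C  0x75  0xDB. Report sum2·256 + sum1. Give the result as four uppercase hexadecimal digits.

Running sums (mod 255):
  after byte 0 (0x37): sum1=55, sum2=55
  after byte 1 (0x8C): sum1=195, sum2=250
  after byte 2 (0x75): sum1=57, sum2=52
  after byte 3 (0xDB): sum1=21, sum2=73
Checksum = sum2·256 + sum1 = 73·256 + 21 = 18709 = 0x4915.

4915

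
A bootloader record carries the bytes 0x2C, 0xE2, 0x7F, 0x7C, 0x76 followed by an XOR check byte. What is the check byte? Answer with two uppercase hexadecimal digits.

XOR the bytes together:
  start with 0x2C
  0x2C ⊕ 0xE2 = 0xCE
  0xCE ⊕ 0x7F = 0xB1
  0xB1 ⊕ 0x7C = 0xCD
  0xCD ⊕ 0x76 = 0xBB

BB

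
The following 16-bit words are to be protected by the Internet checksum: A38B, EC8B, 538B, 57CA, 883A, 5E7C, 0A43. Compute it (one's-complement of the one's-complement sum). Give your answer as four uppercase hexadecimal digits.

One's-complement addition (fold any carry out of bit 15 back into bit 0):
  0xA38B + 0xEC8B = 0x19016 → wrap carry → 0x9017
  0x9017 + 0x538B = 0x0E3A2
  0xE3A2 + 0x57CA = 0x13B6C → wrap carry → 0x3B6D
  0x3B6D + 0x883A = 0x0C3A7
  0xC3A7 + 0x5E7C = 0x12223 → wrap carry → 0x2224
  0x2224 + 0x0A43 = 0x02C67
One's-complement sum = 0x2C67.
Checksum = ~0x2C67 & 0xFFFF = 0xD398.

D398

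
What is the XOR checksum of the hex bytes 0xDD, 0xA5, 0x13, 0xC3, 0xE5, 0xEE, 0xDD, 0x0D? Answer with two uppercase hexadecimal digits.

73

XOR the bytes together:
  start with 0xDD
  0xDD ⊕ 0xA5 = 0x78
  0x78 ⊕ 0x13 = 0x6B
  0x6B ⊕ 0xC3 = 0xA8
  0xA8 ⊕ 0xE5 = 0x4D
  0x4D ⊕ 0xEE = 0xA3
  0xA3 ⊕ 0xDD = 0x7E
  0x7E ⊕ 0x0D = 0x73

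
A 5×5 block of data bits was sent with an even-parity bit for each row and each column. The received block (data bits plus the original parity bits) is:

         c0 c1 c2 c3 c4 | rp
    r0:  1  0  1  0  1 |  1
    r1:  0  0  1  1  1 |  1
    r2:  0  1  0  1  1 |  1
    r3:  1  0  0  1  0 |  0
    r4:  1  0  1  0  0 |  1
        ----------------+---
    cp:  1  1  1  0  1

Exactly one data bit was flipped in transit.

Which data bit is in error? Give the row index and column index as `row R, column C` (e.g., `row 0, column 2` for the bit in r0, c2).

row 4, column 3

Recompute each row's even parity and compare to rp:
  r0: data parity 1, sent rp 1 → ok
  r1: data parity 1, sent rp 1 → ok
  r2: data parity 1, sent rp 1 → ok
  r3: data parity 0, sent rp 0 → ok
  r4: data parity 0, sent rp 1 → mismatch
Recompute each column's even parity and compare to cp:
  c0: data parity 1, sent cp 1 → ok
  c1: data parity 1, sent cp 1 → ok
  c2: data parity 1, sent cp 1 → ok
  c3: data parity 1, sent cp 0 → mismatch
  c4: data parity 1, sent cp 1 → ok
Exactly one row (r4) and one column (c3) fail → the flipped bit is at their intersection.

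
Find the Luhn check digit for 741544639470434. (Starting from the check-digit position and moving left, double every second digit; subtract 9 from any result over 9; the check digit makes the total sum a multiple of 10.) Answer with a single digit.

9

Partial digits right→left: 4 3 4 0 7 4 9 3 6 4 4 5 1 4 7
Double every second digit counting from the check-digit position (so the 1st, 3rd, 5th, ... of the partial from the right).
  doubled (with −9 where >9): 8 8 5 9 3 8 2 5 → sum 48
  kept as-is: 3 0 4 3 4 5 4 → sum 23
Total = 48 + 23 = 71.
Check digit = (10 − (71 mod 10)) mod 10 = 9.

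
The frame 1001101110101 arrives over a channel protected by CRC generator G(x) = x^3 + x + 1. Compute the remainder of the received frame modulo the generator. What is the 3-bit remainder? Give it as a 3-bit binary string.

Modulo-2 division of 1001101110101 by 1011:
  pos 0: 1001 XOR 1011 = 0010
  pos 2: 1010 XOR 1011 = 0001
  pos 5: 1111 XOR 1011 = 0100
  pos 6: 1000 XOR 1011 = 0011
  pos 8: 1110 XOR 1011 = 0101
  pos 9: 1011 XOR 1011 = 0000
Remainder = 000 (zero — the frame passes the CRC check).

000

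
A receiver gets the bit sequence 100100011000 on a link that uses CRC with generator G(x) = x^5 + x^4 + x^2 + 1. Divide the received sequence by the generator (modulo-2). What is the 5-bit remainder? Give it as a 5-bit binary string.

Modulo-2 division of 100100011000 by 110101:
  pos 0: 100100 XOR 110101 = 010001
  pos 1: 100010 XOR 110101 = 010111
  pos 2: 101111 XOR 110101 = 011010
  pos 3: 110101 XOR 110101 = 000000
Remainder = 00000 (zero — the frame passes the CRC check).

00000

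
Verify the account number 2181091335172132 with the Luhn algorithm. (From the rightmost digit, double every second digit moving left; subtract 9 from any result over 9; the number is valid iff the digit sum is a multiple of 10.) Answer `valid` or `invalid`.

From the right, keep odd positions and double even positions (subtract 9 from any doubled value over 9):
  doubled (positions 2,4,...): 6 4 2 6 2 0 7 4 → sum 31
  kept (positions 1,3,...): 2 1 7 5 3 9 1 1 → sum 29
Total = 60.
60 mod 10 = 0, so the number is valid.

valid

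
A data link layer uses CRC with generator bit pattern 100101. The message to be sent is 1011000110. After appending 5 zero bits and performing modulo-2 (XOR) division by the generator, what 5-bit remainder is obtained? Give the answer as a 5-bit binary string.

Append 5 zeros: 101100011000000. Divide by 100101 (XOR where the leading bit is 1):
  pos 0: 101100 XOR 100101 = 001001
  pos 2: 100101 XOR 100101 = 000000
  pos 8: 100000 XOR 100101 = 000101
Remainder (last 5 bits) = 01010. This is the CRC / FCS.

01010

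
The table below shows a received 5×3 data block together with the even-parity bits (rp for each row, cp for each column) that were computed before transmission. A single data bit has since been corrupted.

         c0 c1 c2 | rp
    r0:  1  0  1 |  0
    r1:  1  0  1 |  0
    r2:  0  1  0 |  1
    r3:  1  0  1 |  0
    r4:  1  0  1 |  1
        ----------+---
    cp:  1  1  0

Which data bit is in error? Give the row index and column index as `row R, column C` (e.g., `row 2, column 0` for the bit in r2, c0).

Recompute each row's even parity and compare to rp:
  r0: data parity 0, sent rp 0 → ok
  r1: data parity 0, sent rp 0 → ok
  r2: data parity 1, sent rp 1 → ok
  r3: data parity 0, sent rp 0 → ok
  r4: data parity 0, sent rp 1 → mismatch
Recompute each column's even parity and compare to cp:
  c0: data parity 0, sent cp 1 → mismatch
  c1: data parity 1, sent cp 1 → ok
  c2: data parity 0, sent cp 0 → ok
Exactly one row (r4) and one column (c0) fail → the flipped bit is at their intersection.

row 4, column 0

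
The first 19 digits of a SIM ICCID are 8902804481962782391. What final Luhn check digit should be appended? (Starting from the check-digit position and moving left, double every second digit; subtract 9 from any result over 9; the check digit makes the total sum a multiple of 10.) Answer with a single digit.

Partial digits right→left: 1 9 3 2 8 7 2 6 9 1 8 4 4 0 8 2 0 9 8
Double every second digit counting from the check-digit position (so the 1st, 3rd, 5th, ... of the partial from the right).
  doubled (with −9 where >9): 2 6 7 4 9 7 8 7 0 7 → sum 57
  kept as-is: 9 2 7 6 1 4 0 2 9 → sum 40
Total = 57 + 40 = 97.
Check digit = (10 − (97 mod 10)) mod 10 = 3.

3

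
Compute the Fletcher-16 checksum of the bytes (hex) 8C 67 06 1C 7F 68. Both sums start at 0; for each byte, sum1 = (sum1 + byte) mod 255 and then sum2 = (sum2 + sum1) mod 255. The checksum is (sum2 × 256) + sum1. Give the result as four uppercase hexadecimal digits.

24FD

Running sums (mod 255):
  after byte 0 (8C): sum1=140, sum2=140
  after byte 1 (67): sum1=243, sum2=128
  after byte 2 (06): sum1=249, sum2=122
  after byte 3 (1C): sum1=22, sum2=144
  after byte 4 (7F): sum1=149, sum2=38
  after byte 5 (68): sum1=253, sum2=36
Checksum = sum2·256 + sum1 = 36·256 + 253 = 9469 = 0x24FD.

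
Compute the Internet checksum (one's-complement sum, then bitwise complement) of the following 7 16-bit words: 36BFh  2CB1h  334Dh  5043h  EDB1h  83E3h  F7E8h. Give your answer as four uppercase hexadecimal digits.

AF80

One's-complement addition (fold any carry out of bit 15 back into bit 0):
  0x36BF + 0x2CB1 = 0x06370
  0x6370 + 0x334D = 0x096BD
  0x96BD + 0x5043 = 0x0E700
  0xE700 + 0xEDB1 = 0x1D4B1 → wrap carry → 0xD4B2
  0xD4B2 + 0x83E3 = 0x15895 → wrap carry → 0x5896
  0x5896 + 0xF7E8 = 0x1507E → wrap carry → 0x507F
One's-complement sum = 0x507F.
Checksum = ~0x507F & 0xFFFF = 0xAF80.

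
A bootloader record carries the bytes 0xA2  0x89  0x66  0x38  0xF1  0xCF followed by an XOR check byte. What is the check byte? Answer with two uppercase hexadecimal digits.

XOR the bytes together:
  start with 0xA2
  0xA2 ⊕ 0x89 = 0x2B
  0x2B ⊕ 0x66 = 0x4D
  0x4D ⊕ 0x38 = 0x75
  0x75 ⊕ 0xF1 = 0x84
  0x84 ⊕ 0xCF = 0x4B

4B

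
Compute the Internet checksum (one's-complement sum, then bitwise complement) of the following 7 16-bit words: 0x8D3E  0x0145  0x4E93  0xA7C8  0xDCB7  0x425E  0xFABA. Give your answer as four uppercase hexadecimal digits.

614F

One's-complement addition (fold any carry out of bit 15 back into bit 0):
  0x8D3E + 0x0145 = 0x08E83
  0x8E83 + 0x4E93 = 0x0DD16
  0xDD16 + 0xA7C8 = 0x184DE → wrap carry → 0x84DF
  0x84DF + 0xDCB7 = 0x16196 → wrap carry → 0x6197
  0x6197 + 0x425E = 0x0A3F5
  0xA3F5 + 0xFABA = 0x19EAF → wrap carry → 0x9EB0
One's-complement sum = 0x9EB0.
Checksum = ~0x9EB0 & 0xFFFF = 0x614F.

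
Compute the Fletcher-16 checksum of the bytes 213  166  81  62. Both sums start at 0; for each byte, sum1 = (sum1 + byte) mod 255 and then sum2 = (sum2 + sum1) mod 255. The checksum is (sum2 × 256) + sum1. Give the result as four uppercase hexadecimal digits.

Running sums (mod 255):
  after byte 0 (213): sum1=213, sum2=213
  after byte 1 (166): sum1=124, sum2=82
  after byte 2 (81): sum1=205, sum2=32
  after byte 3 (62): sum1=12, sum2=44
Checksum = sum2·256 + sum1 = 44·256 + 12 = 11276 = 0x2C0C.

2C0C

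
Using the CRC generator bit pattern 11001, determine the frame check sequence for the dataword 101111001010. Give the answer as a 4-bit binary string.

Append 4 zeros: 1011110010100000. Divide by 11001 (XOR where the leading bit is 1):
  pos 0: 10111 XOR 11001 = 01110
  pos 1: 11101 XOR 11001 = 00100
  pos 3: 10000 XOR 11001 = 01001
  pos 4: 10011 XOR 11001 = 01010
  pos 5: 10100 XOR 11001 = 01101
  pos 6: 11011 XOR 11001 = 00010
  pos 9: 10000 XOR 11001 = 01001
  pos 10: 10010 XOR 11001 = 01011
  pos 11: 10110 XOR 11001 = 01111
Remainder (last 4 bits) = 1111. This is the CRC / FCS.

1111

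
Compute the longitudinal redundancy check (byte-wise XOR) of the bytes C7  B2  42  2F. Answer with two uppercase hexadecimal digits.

18

XOR the bytes together:
  start with 0xC7
  0xC7 ⊕ 0xB2 = 0x75
  0x75 ⊕ 0x42 = 0x37
  0x37 ⊕ 0x2F = 0x18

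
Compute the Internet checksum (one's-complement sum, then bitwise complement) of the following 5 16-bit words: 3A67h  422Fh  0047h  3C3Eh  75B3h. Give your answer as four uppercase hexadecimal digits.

One's-complement addition (fold any carry out of bit 15 back into bit 0):
  0x3A67 + 0x422F = 0x07C96
  0x7C96 + 0x0047 = 0x07CDD
  0x7CDD + 0x3C3E = 0x0B91B
  0xB91B + 0x75B3 = 0x12ECE → wrap carry → 0x2ECF
One's-complement sum = 0x2ECF.
Checksum = ~0x2ECF & 0xFFFF = 0xD130.

D130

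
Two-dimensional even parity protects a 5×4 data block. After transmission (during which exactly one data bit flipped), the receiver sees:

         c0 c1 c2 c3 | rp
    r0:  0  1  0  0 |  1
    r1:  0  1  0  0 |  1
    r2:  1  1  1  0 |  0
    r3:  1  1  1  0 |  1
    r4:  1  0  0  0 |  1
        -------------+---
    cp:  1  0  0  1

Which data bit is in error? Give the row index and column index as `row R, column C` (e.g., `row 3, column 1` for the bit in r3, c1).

Recompute each row's even parity and compare to rp:
  r0: data parity 1, sent rp 1 → ok
  r1: data parity 1, sent rp 1 → ok
  r2: data parity 1, sent rp 0 → mismatch
  r3: data parity 1, sent rp 1 → ok
  r4: data parity 1, sent rp 1 → ok
Recompute each column's even parity and compare to cp:
  c0: data parity 1, sent cp 1 → ok
  c1: data parity 0, sent cp 0 → ok
  c2: data parity 0, sent cp 0 → ok
  c3: data parity 0, sent cp 1 → mismatch
Exactly one row (r2) and one column (c3) fail → the flipped bit is at their intersection.

row 2, column 3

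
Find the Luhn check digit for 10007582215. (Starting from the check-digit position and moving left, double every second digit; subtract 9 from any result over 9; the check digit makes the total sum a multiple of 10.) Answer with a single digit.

Partial digits right→left: 5 1 2 2 8 5 7 0 0 0 1
Double every second digit counting from the check-digit position (so the 1st, 3rd, 5th, ... of the partial from the right).
  doubled (with −9 where >9): 1 4 7 5 0 2 → sum 19
  kept as-is: 1 2 5 0 0 → sum 8
Total = 19 + 8 = 27.
Check digit = (10 − (27 mod 10)) mod 10 = 3.

3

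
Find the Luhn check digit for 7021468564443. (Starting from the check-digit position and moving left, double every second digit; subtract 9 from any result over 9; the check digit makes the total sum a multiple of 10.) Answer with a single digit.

9

Partial digits right→left: 3 4 4 4 6 5 8 6 4 1 2 0 7
Double every second digit counting from the check-digit position (so the 1st, 3rd, 5th, ... of the partial from the right).
  doubled (with −9 where >9): 6 8 3 7 8 4 5 → sum 41
  kept as-is: 4 4 5 6 1 0 → sum 20
Total = 41 + 20 = 61.
Check digit = (10 − (61 mod 10)) mod 10 = 9.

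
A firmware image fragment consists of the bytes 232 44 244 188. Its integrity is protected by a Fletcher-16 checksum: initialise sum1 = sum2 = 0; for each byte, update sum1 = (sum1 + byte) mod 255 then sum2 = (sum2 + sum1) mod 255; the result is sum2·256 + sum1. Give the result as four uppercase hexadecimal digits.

CEC6

Running sums (mod 255):
  after byte 0 (232): sum1=232, sum2=232
  after byte 1 (44): sum1=21, sum2=253
  after byte 2 (244): sum1=10, sum2=8
  after byte 3 (188): sum1=198, sum2=206
Checksum = sum2·256 + sum1 = 206·256 + 198 = 52934 = 0xCEC6.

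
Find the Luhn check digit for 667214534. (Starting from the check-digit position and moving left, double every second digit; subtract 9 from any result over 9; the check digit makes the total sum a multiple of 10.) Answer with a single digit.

6

Partial digits right→left: 4 3 5 4 1 2 7 6 6
Double every second digit counting from the check-digit position (so the 1st, 3rd, 5th, ... of the partial from the right).
  doubled (with −9 where >9): 8 1 2 5 3 → sum 19
  kept as-is: 3 4 2 6 → sum 15
Total = 19 + 15 = 34.
Check digit = (10 − (34 mod 10)) mod 10 = 6.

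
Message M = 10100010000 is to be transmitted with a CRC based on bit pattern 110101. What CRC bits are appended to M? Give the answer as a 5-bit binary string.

10101

Append 5 zeros: 1010001000000000. Divide by 110101 (XOR where the leading bit is 1):
  pos 0: 101000 XOR 110101 = 011101
  pos 1: 111011 XOR 110101 = 001110
  pos 3: 111000 XOR 110101 = 001101
  pos 5: 110100 XOR 110101 = 000001
  pos 10: 100000 XOR 110101 = 010101
Remainder (last 5 bits) = 10101. This is the CRC / FCS.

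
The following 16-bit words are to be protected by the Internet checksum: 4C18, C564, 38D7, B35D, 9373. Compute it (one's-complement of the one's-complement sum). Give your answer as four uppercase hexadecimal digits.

One's-complement addition (fold any carry out of bit 15 back into bit 0):
  0x4C18 + 0xC564 = 0x1117C → wrap carry → 0x117D
  0x117D + 0x38D7 = 0x04A54
  0x4A54 + 0xB35D = 0x0FDB1
  0xFDB1 + 0x9373 = 0x19124 → wrap carry → 0x9125
One's-complement sum = 0x9125.
Checksum = ~0x9125 & 0xFFFF = 0x6EDA.

6EDA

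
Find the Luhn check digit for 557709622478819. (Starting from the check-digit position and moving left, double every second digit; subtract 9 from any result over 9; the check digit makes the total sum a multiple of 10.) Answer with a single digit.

0

Partial digits right→left: 9 1 8 8 7 4 2 2 6 9 0 7 7 5 5
Double every second digit counting from the check-digit position (so the 1st, 3rd, 5th, ... of the partial from the right).
  doubled (with −9 where >9): 9 7 5 4 3 0 5 1 → sum 34
  kept as-is: 1 8 4 2 9 7 5 → sum 36
Total = 34 + 36 = 70.
Check digit = (10 − (70 mod 10)) mod 10 = 0.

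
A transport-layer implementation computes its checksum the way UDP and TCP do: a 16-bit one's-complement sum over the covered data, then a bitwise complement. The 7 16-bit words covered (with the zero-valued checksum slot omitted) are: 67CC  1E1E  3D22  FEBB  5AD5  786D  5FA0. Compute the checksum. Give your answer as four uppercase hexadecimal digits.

0B54

One's-complement addition (fold any carry out of bit 15 back into bit 0):
  0x67CC + 0x1E1E = 0x085EA
  0x85EA + 0x3D22 = 0x0C30C
  0xC30C + 0xFEBB = 0x1C1C7 → wrap carry → 0xC1C8
  0xC1C8 + 0x5AD5 = 0x11C9D → wrap carry → 0x1C9E
  0x1C9E + 0x786D = 0x0950B
  0x950B + 0x5FA0 = 0x0F4AB
One's-complement sum = 0xF4AB.
Checksum = ~0xF4AB & 0xFFFF = 0x0B54.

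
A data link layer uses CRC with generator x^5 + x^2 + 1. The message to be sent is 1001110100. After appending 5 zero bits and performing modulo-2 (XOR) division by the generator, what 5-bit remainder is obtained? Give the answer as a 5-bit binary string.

Append 5 zeros: 100111010000000. Divide by 100101 (XOR where the leading bit is 1):
  pos 0: 100111 XOR 100101 = 000010
  pos 4: 100100 XOR 100101 = 000001
  pos 9: 100000 XOR 100101 = 000101
Remainder (last 5 bits) = 00101. This is the CRC / FCS.

00101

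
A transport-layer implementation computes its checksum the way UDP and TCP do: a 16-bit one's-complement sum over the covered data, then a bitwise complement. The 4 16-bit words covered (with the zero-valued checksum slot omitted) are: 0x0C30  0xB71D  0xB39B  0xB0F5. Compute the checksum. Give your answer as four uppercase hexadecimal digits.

One's-complement addition (fold any carry out of bit 15 back into bit 0):
  0x0C30 + 0xB71D = 0x0C34D
  0xC34D + 0xB39B = 0x176E8 → wrap carry → 0x76E9
  0x76E9 + 0xB0F5 = 0x127DE → wrap carry → 0x27DF
One's-complement sum = 0x27DF.
Checksum = ~0x27DF & 0xFFFF = 0xD820.

D820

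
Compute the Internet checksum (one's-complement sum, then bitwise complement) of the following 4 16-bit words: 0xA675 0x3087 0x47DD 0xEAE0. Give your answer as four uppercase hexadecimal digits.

One's-complement addition (fold any carry out of bit 15 back into bit 0):
  0xA675 + 0x3087 = 0x0D6FC
  0xD6FC + 0x47DD = 0x11ED9 → wrap carry → 0x1EDA
  0x1EDA + 0xEAE0 = 0x109BA → wrap carry → 0x09BB
One's-complement sum = 0x09BB.
Checksum = ~0x09BB & 0xFFFF = 0xF644.

F644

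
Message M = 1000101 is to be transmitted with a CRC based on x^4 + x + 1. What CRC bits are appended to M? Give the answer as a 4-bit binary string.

1000

Append 4 zeros: 10001010000. Divide by 10011 (XOR where the leading bit is 1):
  pos 0: 10001 XOR 10011 = 00010
  pos 3: 10010 XOR 10011 = 00001
Remainder (last 4 bits) = 1000. This is the CRC / FCS.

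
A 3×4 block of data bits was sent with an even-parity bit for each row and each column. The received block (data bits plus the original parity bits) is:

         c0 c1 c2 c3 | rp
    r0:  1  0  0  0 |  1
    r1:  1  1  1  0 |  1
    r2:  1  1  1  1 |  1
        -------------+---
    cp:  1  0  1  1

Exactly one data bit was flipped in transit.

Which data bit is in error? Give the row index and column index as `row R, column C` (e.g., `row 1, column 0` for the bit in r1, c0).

Recompute each row's even parity and compare to rp:
  r0: data parity 1, sent rp 1 → ok
  r1: data parity 1, sent rp 1 → ok
  r2: data parity 0, sent rp 1 → mismatch
Recompute each column's even parity and compare to cp:
  c0: data parity 1, sent cp 1 → ok
  c1: data parity 0, sent cp 0 → ok
  c2: data parity 0, sent cp 1 → mismatch
  c3: data parity 1, sent cp 1 → ok
Exactly one row (r2) and one column (c2) fail → the flipped bit is at their intersection.

row 2, column 2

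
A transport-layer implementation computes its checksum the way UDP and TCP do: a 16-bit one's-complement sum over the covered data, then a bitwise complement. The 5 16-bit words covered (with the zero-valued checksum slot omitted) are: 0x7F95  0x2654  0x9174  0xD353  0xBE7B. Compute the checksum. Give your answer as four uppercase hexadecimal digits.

36D2

One's-complement addition (fold any carry out of bit 15 back into bit 0):
  0x7F95 + 0x2654 = 0x0A5E9
  0xA5E9 + 0x9174 = 0x1375D → wrap carry → 0x375E
  0x375E + 0xD353 = 0x10AB1 → wrap carry → 0x0AB2
  0x0AB2 + 0xBE7B = 0x0C92D
One's-complement sum = 0xC92D.
Checksum = ~0xC92D & 0xFFFF = 0x36D2.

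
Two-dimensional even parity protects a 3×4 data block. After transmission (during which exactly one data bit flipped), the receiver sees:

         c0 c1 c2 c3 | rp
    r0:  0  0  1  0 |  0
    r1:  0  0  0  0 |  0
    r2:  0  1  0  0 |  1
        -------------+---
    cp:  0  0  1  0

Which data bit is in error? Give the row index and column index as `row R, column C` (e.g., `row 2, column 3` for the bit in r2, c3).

row 0, column 1

Recompute each row's even parity and compare to rp:
  r0: data parity 1, sent rp 0 → mismatch
  r1: data parity 0, sent rp 0 → ok
  r2: data parity 1, sent rp 1 → ok
Recompute each column's even parity and compare to cp:
  c0: data parity 0, sent cp 0 → ok
  c1: data parity 1, sent cp 0 → mismatch
  c2: data parity 1, sent cp 1 → ok
  c3: data parity 0, sent cp 0 → ok
Exactly one row (r0) and one column (c1) fail → the flipped bit is at their intersection.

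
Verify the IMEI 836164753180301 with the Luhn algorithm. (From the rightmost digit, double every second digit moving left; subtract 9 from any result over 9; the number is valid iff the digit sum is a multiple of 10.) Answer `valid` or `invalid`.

From the right, keep odd positions and double even positions (subtract 9 from any doubled value over 9):
  doubled (positions 2,4,...): 0 0 2 1 8 2 6 → sum 19
  kept (positions 1,3,...): 1 3 8 3 7 6 6 8 → sum 42
Total = 61.
61 mod 10 = 1, so the number is invalid.

invalid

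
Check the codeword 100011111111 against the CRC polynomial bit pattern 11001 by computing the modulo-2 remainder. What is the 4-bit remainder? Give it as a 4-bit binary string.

1000

Modulo-2 division of 100011111111 by 11001:
  pos 0: 10001 XOR 11001 = 01000
  pos 1: 10001 XOR 11001 = 01000
  pos 2: 10001 XOR 11001 = 01000
  pos 3: 10001 XOR 11001 = 01000
  pos 4: 10001 XOR 11001 = 01000
  pos 5: 10001 XOR 11001 = 01000
  pos 6: 10001 XOR 11001 = 01000
  pos 7: 10001 XOR 11001 = 01000
Remainder = 1000 (nonzero — an error is detected).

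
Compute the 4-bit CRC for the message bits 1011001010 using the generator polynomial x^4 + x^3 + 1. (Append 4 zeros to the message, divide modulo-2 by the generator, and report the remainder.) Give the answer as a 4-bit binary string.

1101

Append 4 zeros: 10110010100000. Divide by 11001 (XOR where the leading bit is 1):
  pos 0: 10110 XOR 11001 = 01111
  pos 1: 11110 XOR 11001 = 00111
  pos 3: 11110 XOR 11001 = 00111
  pos 5: 11110 XOR 11001 = 00111
  pos 7: 11100 XOR 11001 = 00101
  pos 9: 10100 XOR 11001 = 01101
Remainder (last 4 bits) = 1101. This is the CRC / FCS.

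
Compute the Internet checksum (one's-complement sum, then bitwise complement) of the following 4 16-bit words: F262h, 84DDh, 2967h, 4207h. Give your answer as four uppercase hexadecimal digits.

One's-complement addition (fold any carry out of bit 15 back into bit 0):
  0xF262 + 0x84DD = 0x1773F → wrap carry → 0x7740
  0x7740 + 0x2967 = 0x0A0A7
  0xA0A7 + 0x4207 = 0x0E2AE
One's-complement sum = 0xE2AE.
Checksum = ~0xE2AE & 0xFFFF = 0x1D51.

1D51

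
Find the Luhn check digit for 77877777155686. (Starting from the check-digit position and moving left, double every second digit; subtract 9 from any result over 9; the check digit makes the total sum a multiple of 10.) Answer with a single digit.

0

Partial digits right→left: 6 8 6 5 5 1 7 7 7 7 7 8 7 7
Double every second digit counting from the check-digit position (so the 1st, 3rd, 5th, ... of the partial from the right).
  doubled (with −9 where >9): 3 3 1 5 5 5 5 → sum 27
  kept as-is: 8 5 1 7 7 8 7 → sum 43
Total = 27 + 43 = 70.
Check digit = (10 − (70 mod 10)) mod 10 = 0.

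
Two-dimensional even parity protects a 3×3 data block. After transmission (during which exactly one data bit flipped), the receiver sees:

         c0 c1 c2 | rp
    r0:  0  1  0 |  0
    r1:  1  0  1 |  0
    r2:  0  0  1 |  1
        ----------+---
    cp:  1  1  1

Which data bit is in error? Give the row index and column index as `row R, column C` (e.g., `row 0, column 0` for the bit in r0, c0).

Recompute each row's even parity and compare to rp:
  r0: data parity 1, sent rp 0 → mismatch
  r1: data parity 0, sent rp 0 → ok
  r2: data parity 1, sent rp 1 → ok
Recompute each column's even parity and compare to cp:
  c0: data parity 1, sent cp 1 → ok
  c1: data parity 1, sent cp 1 → ok
  c2: data parity 0, sent cp 1 → mismatch
Exactly one row (r0) and one column (c2) fail → the flipped bit is at their intersection.

row 0, column 2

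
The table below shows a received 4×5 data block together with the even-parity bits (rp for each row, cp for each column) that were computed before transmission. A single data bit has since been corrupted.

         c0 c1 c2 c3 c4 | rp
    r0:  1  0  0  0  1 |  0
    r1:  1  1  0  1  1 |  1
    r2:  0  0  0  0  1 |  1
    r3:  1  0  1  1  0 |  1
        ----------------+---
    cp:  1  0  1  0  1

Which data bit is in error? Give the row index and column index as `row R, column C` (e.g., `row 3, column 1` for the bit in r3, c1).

row 1, column 1

Recompute each row's even parity and compare to rp:
  r0: data parity 0, sent rp 0 → ok
  r1: data parity 0, sent rp 1 → mismatch
  r2: data parity 1, sent rp 1 → ok
  r3: data parity 1, sent rp 1 → ok
Recompute each column's even parity and compare to cp:
  c0: data parity 1, sent cp 1 → ok
  c1: data parity 1, sent cp 0 → mismatch
  c2: data parity 1, sent cp 1 → ok
  c3: data parity 0, sent cp 0 → ok
  c4: data parity 1, sent cp 1 → ok
Exactly one row (r1) and one column (c1) fail → the flipped bit is at their intersection.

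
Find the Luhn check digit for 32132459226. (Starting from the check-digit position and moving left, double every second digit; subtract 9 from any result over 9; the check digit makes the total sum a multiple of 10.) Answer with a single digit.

Partial digits right→left: 6 2 2 9 5 4 2 3 1 2 3
Double every second digit counting from the check-digit position (so the 1st, 3rd, 5th, ... of the partial from the right).
  doubled (with −9 where >9): 3 4 1 4 2 6 → sum 20
  kept as-is: 2 9 4 3 2 → sum 20
Total = 20 + 20 = 40.
Check digit = (10 − (40 mod 10)) mod 10 = 0.

0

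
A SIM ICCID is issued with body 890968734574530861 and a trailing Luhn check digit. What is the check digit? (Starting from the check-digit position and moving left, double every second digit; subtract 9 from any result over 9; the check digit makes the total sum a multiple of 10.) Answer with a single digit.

2

Partial digits right→left: 1 6 8 0 3 5 4 7 5 4 3 7 8 6 9 0 9 8
Double every second digit counting from the check-digit position (so the 1st, 3rd, 5th, ... of the partial from the right).
  doubled (with −9 where >9): 2 7 6 8 1 6 7 9 9 → sum 55
  kept as-is: 6 0 5 7 4 7 6 0 8 → sum 43
Total = 55 + 43 = 98.
Check digit = (10 − (98 mod 10)) mod 10 = 2.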